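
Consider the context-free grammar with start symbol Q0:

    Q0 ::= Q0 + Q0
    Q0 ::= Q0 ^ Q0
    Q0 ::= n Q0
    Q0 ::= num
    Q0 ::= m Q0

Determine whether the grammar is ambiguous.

Witness: m num + num

Derivation 1: Q0 ⇒ Q0 + Q0 ⇒ m Q0 + Q0 ⇒ m num + Q0 ⇒ m num + num
Derivation 2: Q0 ⇒ m Q0 ⇒ m Q0 + Q0 ⇒ m num + Q0 ⇒ m num + num

Two distinct leftmost derivations for the same string.

Ambiguous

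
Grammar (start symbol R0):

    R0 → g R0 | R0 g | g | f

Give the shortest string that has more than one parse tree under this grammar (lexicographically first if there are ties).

length 1: no string has ≥2 trees
length 2: g g has 2 parse trees

Two derivations of g g:
  R0 ⇒ g R0 ⇒ g g
  R0 ⇒ R0 g ⇒ g g

g g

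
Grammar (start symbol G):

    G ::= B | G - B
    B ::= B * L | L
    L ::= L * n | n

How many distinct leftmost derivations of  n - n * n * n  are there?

Parse trees for n - n * n * n:
  [G [G [B [L n]]] - [B [B [L n]] * [L [L n] * n]]]
  [G [G [B [L n]]] - [B [B [B [L n]] * [L n]] * [L n]]]
  [G [G [B [L n]]] - [B [B [L [L n] * n]] * [L n]]]
  [G [G [B [L n]]] - [B [L [L [L n] * n] * n]]]

4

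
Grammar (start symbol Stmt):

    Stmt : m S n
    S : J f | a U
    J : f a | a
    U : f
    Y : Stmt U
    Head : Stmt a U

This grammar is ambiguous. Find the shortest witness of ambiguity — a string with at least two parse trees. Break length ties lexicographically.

m a f n

length 4: m a f n has 2 parse trees

Two derivations of m a f n:
  Stmt ⇒ m S n ⇒ m J f n ⇒ m a f n
  Stmt ⇒ m S n ⇒ m a U n ⇒ m a f n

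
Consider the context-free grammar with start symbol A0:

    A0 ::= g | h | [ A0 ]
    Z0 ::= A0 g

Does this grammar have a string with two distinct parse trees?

Unambiguous

Only A0 is reachable from A0; ignoring the rest: Each string is a nest of matched brackets around a single atom. An opening bracket forces the recursive rule; an atom forces the base rule.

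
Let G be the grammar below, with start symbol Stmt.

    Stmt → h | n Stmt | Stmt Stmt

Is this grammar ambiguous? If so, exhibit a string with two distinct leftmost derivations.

Witness: h h h

Derivation 1: Stmt ⇒ Stmt Stmt ⇒ h Stmt ⇒ h Stmt Stmt ⇒ h h Stmt ⇒ h h h
Derivation 2: Stmt ⇒ Stmt Stmt ⇒ Stmt Stmt Stmt ⇒ h Stmt Stmt ⇒ h h Stmt ⇒ h h h

Two distinct leftmost derivations for the same string.

Ambiguous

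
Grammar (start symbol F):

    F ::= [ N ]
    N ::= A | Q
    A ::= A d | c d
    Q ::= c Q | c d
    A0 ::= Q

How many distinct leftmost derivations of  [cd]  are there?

2

Parse trees for [cd]:
  [F [ [N [A c d]] ]]
  [F [ [N [Q c d]] ]]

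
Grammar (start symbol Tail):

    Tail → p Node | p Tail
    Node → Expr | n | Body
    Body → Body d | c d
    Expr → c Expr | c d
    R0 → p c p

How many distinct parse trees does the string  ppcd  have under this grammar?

Parse trees for ppcd:
  [Tail p [Tail p [Node [Expr c d]]]]
  [Tail p [Tail p [Node [Body c d]]]]

2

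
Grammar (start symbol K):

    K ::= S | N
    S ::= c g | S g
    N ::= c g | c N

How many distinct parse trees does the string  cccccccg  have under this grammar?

1

Parse trees for cccccccg:
  [K [N c [N c [N c [N c [N c [N c [N c g]]]]]]]]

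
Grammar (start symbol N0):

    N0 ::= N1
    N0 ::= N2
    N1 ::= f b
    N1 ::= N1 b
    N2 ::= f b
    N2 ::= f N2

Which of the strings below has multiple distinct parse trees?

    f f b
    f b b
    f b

f f b: 1 tree
f b b: 1 tree
f b: 2 trees

f b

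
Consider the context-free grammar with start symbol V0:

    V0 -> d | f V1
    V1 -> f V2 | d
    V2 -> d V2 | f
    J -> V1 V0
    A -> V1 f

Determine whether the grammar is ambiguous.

(J, A are unreachable from V0, so their rules don't affect L(V0).) Each reachable nonterminal has at most one production per leading terminal, and all productions are right-linear; the derivation is determined token-by-token.

Unambiguous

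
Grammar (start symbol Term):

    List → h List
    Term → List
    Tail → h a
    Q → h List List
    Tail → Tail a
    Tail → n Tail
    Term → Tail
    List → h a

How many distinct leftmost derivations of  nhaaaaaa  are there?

Parse trees for nhaaaaaa:
  [Term [Tail [Tail [Tail [Tail [Tail [Tail n [Tail h a]] a] a] a] a] a]]
  [Term [Tail [Tail [Tail [Tail [Tail n [Tail [Tail h a] a]] a] a] a] a]]
  [Term [Tail [Tail [Tail [Tail n [Tail [Tail [Tail h a] a] a]] a] a] a]]
  [Term [Tail [Tail [Tail n [Tail [Tail [Tail [Tail h a] a] a] a]] a] a]]
  [Term [Tail [Tail n [Tail [Tail [Tail [Tail [Tail h a] a] a] a] a]] a]]
  [Term [Tail n [Tail [Tail [Tail [Tail [Tail [Tail h a] a] a] a] a] a]]]

6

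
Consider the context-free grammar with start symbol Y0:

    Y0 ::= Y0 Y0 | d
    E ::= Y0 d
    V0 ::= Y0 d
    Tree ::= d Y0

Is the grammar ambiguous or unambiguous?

Ambiguous

Witness: d d d

Derivation 1: Y0 ⇒ Y0 Y0 ⇒ Y0 Y0 Y0 ⇒ d Y0 Y0 ⇒ d d Y0 ⇒ d d d
Derivation 2: Y0 ⇒ Y0 Y0 ⇒ d Y0 ⇒ d Y0 Y0 ⇒ d d Y0 ⇒ d d d

Two distinct leftmost derivations for the same string.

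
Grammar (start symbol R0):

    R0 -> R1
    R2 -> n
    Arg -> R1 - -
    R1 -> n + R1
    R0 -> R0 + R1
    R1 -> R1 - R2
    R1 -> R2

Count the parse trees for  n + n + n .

4

Parse trees for n + n + n:
  [R0 [R1 n + [R1 n + [R1 [R2 n]]]]]
  [R0 [R0 [R1 [R2 n]]] + [R1 n + [R1 [R2 n]]]]
  [R0 [R0 [R1 n + [R1 [R2 n]]]] + [R1 [R2 n]]]
  [R0 [R0 [R0 [R1 [R2 n]]] + [R1 [R2 n]]] + [R1 [R2 n]]]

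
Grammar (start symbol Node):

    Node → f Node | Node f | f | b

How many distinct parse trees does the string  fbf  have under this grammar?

Parse trees for fbf:
  [Node f [Node [Node b] f]]
  [Node [Node f [Node b]] f]

2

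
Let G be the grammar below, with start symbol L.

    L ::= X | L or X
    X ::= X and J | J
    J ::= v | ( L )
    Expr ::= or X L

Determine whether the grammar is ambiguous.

(Expr is unreachable from L, so its rules don't affect L(L).) This is a standard precedence ladder (L over X over J), with each level left-recursive on its own operator ('or' at L, 'and' at X). That structure is LR(1), hence unambiguous.

Unambiguous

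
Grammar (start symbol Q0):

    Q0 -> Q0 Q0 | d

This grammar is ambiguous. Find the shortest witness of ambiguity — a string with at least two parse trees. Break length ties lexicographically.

length 1: no string has ≥2 trees
length 2: no string has ≥2 trees
length 3: d d d has 2 parse trees

Two derivations of d d d:
  Q0 ⇒ Q0 Q0 ⇒ Q0 Q0 Q0 ⇒ d Q0 Q0 ⇒ d d Q0 ⇒ d d d
  Q0 ⇒ Q0 Q0 ⇒ d Q0 ⇒ d Q0 Q0 ⇒ d d Q0 ⇒ d d d

d d d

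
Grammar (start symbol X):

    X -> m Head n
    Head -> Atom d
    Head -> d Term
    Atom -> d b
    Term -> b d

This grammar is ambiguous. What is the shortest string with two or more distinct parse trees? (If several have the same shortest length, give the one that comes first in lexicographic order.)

length 5: m d b d n has 2 parse trees

Two derivations of m d b d n:
  X ⇒ m Head n ⇒ m Atom d n ⇒ m d b d n
  X ⇒ m Head n ⇒ m d Term n ⇒ m d b d n

m d b d n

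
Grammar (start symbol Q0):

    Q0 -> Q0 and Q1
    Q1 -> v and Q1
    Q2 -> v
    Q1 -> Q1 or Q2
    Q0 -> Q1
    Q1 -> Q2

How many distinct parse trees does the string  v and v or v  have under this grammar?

Parse trees for v and v or v:
  [Q0 [Q0 [Q1 [Q2 v]]] and [Q1 [Q1 [Q2 v]] or [Q2 v]]]
  [Q0 [Q1 v and [Q1 [Q1 [Q2 v]] or [Q2 v]]]]
  [Q0 [Q1 [Q1 v and [Q1 [Q2 v]]] or [Q2 v]]]

3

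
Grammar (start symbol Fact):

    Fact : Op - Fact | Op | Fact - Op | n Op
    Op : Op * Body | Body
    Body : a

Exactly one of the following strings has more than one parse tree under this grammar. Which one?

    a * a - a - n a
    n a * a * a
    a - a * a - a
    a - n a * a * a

a - a * a - a

a * a - a - n a: 1 tree
n a * a * a: 1 tree
a - a * a - a: 4 trees
a - n a * a * a: 1 tree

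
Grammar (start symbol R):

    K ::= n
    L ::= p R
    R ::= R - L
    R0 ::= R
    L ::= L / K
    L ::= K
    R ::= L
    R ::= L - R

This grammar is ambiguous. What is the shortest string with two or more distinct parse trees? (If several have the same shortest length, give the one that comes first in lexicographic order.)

n - n

length 1: no string has ≥2 trees
length 2: no string has ≥2 trees
length 3: n - n has 2 parse trees

Two derivations of n - n:
  R ⇒ R - L ⇒ L - L ⇒ K - L ⇒ n - L ⇒ n - K ⇒ n - n
  R ⇒ L - R ⇒ K - R ⇒ n - R ⇒ n - L ⇒ n - K ⇒ n - n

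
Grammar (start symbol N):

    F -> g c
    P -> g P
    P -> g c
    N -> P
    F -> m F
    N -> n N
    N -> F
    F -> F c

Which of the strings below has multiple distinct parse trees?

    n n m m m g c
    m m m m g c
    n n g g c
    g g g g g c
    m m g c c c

m m g c c c

n n m m m g c: 1 tree
m m m m g c: 1 tree
n n g g c: 1 tree
g g g g g c: 1 tree
m m g c c c: 6 trees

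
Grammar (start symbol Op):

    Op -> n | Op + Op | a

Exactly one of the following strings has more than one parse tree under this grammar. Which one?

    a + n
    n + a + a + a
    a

a + n: 1 tree
n + a + a + a: 5 trees
a: 1 tree

n + a + a + a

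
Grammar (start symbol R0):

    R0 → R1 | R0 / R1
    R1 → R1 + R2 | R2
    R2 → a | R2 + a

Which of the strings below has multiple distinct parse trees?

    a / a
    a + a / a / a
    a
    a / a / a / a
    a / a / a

a + a / a / a

a / a: 1 tree
a + a / a / a: 2 trees
a: 1 tree
a / a / a / a: 1 tree
a / a / a: 1 tree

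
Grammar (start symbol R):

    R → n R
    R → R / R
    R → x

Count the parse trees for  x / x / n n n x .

Parse trees for x / x / n n n x:
  [R [R x] / [R [R x] / [R n [R n [R n [R x]]]]]]
  [R [R [R x] / [R x]] / [R n [R n [R n [R x]]]]]

2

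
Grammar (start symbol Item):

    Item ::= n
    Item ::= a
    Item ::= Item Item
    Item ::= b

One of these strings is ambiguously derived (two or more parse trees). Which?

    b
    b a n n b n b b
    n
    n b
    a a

b a n n b n b b

b: 1 tree
b a n n b n b b: 429 trees
n: 1 tree
n b: 1 tree
a a: 1 tree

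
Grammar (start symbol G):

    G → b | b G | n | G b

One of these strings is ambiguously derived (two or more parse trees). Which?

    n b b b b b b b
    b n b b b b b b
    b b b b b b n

n b b b b b b b: 1 tree
b n b b b b b b: 7 trees
b b b b b b n: 1 tree

b n b b b b b b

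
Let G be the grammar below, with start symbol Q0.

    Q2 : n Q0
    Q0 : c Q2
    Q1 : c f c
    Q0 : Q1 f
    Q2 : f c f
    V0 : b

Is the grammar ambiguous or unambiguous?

Ambiguous

Witness: c f c f

Derivation 1: Q0 ⇒ c Q2 ⇒ c f c f
Derivation 2: Q0 ⇒ Q1 f ⇒ c f c f

Two distinct leftmost derivations for the same string.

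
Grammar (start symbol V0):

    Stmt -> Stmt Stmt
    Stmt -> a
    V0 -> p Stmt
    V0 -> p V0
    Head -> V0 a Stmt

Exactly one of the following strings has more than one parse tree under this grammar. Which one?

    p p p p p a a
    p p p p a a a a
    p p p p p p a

p p p p a a a a

p p p p p a a: 1 tree
p p p p a a a a: 5 trees
p p p p p p a: 1 tree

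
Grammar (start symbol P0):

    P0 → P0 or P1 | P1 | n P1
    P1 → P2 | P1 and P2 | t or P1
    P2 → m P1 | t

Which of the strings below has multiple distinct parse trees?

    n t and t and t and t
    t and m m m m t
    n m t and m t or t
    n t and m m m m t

n m t and m t or t

n t and t and t and t: 1 tree
t and m m m m t: 1 tree
n m t and m t or t: 4 trees
n t and m m m m t: 1 tree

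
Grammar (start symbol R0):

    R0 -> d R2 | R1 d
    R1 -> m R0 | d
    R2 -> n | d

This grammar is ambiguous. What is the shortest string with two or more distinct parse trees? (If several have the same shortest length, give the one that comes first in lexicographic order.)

length 2: d d has 2 parse trees

Two derivations of d d:
  R0 ⇒ d R2 ⇒ d d
  R0 ⇒ R1 d ⇒ d d

d d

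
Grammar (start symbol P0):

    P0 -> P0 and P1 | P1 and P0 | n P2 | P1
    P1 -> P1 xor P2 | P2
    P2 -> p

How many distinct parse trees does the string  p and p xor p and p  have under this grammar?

Parse trees for p and p xor p and p:
  [P0 [P0 [P0 [P1 [P2 p]]] and [P1 [P1 [P2 p]] xor [P2 p]]] and [P1 [P2 p]]]
  [P0 [P0 [P1 [P2 p]] and [P0 [P1 [P1 [P2 p]] xor [P2 p]]]] and [P1 [P2 p]]]
  [P0 [P1 [P2 p]] and [P0 [P0 [P1 [P1 [P2 p]] xor [P2 p]]] and [P1 [P2 p]]]]
  [P0 [P1 [P2 p]] and [P0 [P1 [P1 [P2 p]] xor [P2 p]] and [P0 [P1 [P2 p]]]]]

4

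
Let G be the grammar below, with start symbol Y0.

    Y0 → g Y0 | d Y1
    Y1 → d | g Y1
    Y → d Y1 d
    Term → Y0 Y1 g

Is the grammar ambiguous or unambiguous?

Unambiguous

(Y, Term are unreachable from Y0, so their rules don't affect L(Y0).) Each reachable nonterminal has at most one production per leading terminal, and all productions are right-linear; the derivation is determined token-by-token.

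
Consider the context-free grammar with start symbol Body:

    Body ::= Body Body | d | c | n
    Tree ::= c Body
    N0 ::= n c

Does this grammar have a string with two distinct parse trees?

Ambiguous

Witness: c c c

Derivation 1: Body ⇒ Body Body ⇒ Body Body Body ⇒ c Body Body ⇒ c c Body ⇒ c c c
Derivation 2: Body ⇒ Body Body ⇒ c Body ⇒ c Body Body ⇒ c c Body ⇒ c c c

Two distinct leftmost derivations for the same string.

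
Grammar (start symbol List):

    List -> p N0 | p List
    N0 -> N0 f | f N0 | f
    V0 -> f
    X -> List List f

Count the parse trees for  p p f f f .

Parse trees for p p f f f:
  [List p [List p [N0 [N0 [N0 f] f] f]]]
  [List p [List p [N0 [N0 f [N0 f]] f]]]
  [List p [List p [N0 f [N0 [N0 f] f]]]]
  [List p [List p [N0 f [N0 f [N0 f]]]]]

4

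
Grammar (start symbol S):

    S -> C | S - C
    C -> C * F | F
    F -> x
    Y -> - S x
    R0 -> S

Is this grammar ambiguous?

Unambiguous

(Y, R0 are unreachable from S, so their rules don't affect L(S).) This is a standard precedence ladder (S over C over F), with each level left-recursive on its own operator ('-' at S, '*' at C). That structure is LR(1), hence unambiguous.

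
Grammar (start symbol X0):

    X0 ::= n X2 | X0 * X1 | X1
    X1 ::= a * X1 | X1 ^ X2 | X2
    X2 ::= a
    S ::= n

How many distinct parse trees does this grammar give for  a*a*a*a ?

8

Parse trees for a*a*a*a:
  [X0 [X0 [X1 [X2 a]]] * [X1 a * [X1 a * [X1 [X2 a]]]]]
  [X0 [X0 [X0 [X1 [X2 a]]] * [X1 [X2 a]]] * [X1 a * [X1 [X2 a]]]]
  [X0 [X0 [X1 a * [X1 [X2 a]]]] * [X1 a * [X1 [X2 a]]]]
  [X0 [X0 [X0 [X1 [X2 a]]] * [X1 a * [X1 [X2 a]]]] * [X1 [X2 a]]]
  [X0 [X0 [X0 [X0 [X1 [X2 a]]] * [X1 [X2 a]]] * [X1 [X2 a]]] * [X1 [X2 a]]]
  [X0 [X0 [X0 [X1 a * [X1 [X2 a]]]] * [X1 [X2 a]]] * [X1 [X2 a]]]
  [X0 [X0 [X1 a * [X1 a * [X1 [X2 a]]]]] * [X1 [X2 a]]]
  [X0 [X1 a * [X1 a * [X1 a * [X1 [X2 a]]]]]]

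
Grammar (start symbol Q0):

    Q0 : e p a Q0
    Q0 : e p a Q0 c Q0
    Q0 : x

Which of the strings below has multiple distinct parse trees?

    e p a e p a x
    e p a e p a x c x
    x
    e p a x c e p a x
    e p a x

e p a e p a x: 1 tree
e p a e p a x c x: 2 trees
x: 1 tree
e p a x c e p a x: 1 tree
e p a x: 1 tree

e p a e p a x c x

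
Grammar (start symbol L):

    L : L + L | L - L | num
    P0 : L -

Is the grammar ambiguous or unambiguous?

Witness: num + num + num

Derivation 1: L ⇒ L + L ⇒ L + L + L ⇒ num + L + L ⇒ num + num + L ⇒ num + num + num
Derivation 2: L ⇒ L + L ⇒ num + L ⇒ num + L + L ⇒ num + num + L ⇒ num + num + num

Two distinct leftmost derivations for the same string.

Ambiguous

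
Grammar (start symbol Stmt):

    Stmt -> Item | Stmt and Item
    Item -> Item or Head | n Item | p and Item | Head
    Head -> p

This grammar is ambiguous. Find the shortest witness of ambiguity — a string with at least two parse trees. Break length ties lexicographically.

length 1: no string has ≥2 trees
length 2: no string has ≥2 trees
length 3: p and p has 2 parse trees

Two derivations of p and p:
  Stmt ⇒ Item ⇒ p and Item ⇒ p and Head ⇒ p and p
  Stmt ⇒ Stmt and Item ⇒ Item and Item ⇒ Head and Item ⇒ p and Item ⇒ p and Head ⇒ p and p

p and p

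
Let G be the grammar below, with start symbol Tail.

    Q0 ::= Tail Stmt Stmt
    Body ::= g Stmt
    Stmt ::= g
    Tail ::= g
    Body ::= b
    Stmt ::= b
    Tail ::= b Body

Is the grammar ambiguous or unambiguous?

Unambiguous

Only Tail, Body, Stmt are reachable from Tail; ignoring the rest: Restricted to the reachable nonterminals, every rule has the form A → t or A → t B, and no two rules for the same A share a first terminal. The grammar encodes a DFA — one run per string.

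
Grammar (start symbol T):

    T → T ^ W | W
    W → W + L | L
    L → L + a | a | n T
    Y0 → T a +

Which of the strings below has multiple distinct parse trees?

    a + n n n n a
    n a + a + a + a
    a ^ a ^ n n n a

n a + a + a + a

a + n n n n a: 1 tree
n a + a + a + a: 32 trees
a ^ a ^ n n n a: 1 tree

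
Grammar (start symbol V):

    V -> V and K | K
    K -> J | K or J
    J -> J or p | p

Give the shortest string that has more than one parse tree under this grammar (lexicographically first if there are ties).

length 1: no string has ≥2 trees
length 3: p or p has 2 parse trees

Two derivations of p or p:
  V ⇒ K ⇒ J ⇒ J or p ⇒ p or p
  V ⇒ K ⇒ K or J ⇒ J or J ⇒ p or J ⇒ p or p

p or p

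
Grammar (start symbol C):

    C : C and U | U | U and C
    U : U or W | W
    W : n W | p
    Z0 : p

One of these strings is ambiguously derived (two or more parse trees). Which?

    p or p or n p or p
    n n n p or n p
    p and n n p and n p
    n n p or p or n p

p or p or n p or p: 1 tree
n n n p or n p: 1 tree
p and n n p and n p: 4 trees
n n p or p or n p: 1 tree

p and n n p and n p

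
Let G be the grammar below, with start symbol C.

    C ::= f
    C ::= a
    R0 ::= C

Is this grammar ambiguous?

Unambiguous

Only C is reachable from C; ignoring the rest: The reachable rules are right-linear with at most one rule per (nonterminal, next-terminal) pair. Each input token forces the next rule, so parsing is deterministic.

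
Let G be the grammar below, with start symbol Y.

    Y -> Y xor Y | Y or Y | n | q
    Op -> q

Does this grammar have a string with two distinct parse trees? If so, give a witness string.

Witness: n or n or n

Derivation 1: Y ⇒ Y or Y ⇒ Y or Y or Y ⇒ n or Y or Y ⇒ n or n or Y ⇒ n or n or n
Derivation 2: Y ⇒ Y or Y ⇒ n or Y ⇒ n or Y or Y ⇒ n or n or Y ⇒ n or n or n

Two distinct leftmost derivations for the same string.

Ambiguous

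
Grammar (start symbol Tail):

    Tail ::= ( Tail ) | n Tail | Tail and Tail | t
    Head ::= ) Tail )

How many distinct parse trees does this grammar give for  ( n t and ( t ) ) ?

Parse trees for ( n t and ( t ) ):
  [Tail ( [Tail n [Tail [Tail t] and [Tail ( [Tail t] )]]] )]
  [Tail ( [Tail [Tail n [Tail t]] and [Tail ( [Tail t] )]] )]

2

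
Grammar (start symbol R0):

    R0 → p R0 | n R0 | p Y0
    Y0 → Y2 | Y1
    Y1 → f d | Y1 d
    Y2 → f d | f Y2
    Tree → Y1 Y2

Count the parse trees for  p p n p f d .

Parse trees for p p n p f d:
  [R0 p [R0 p [R0 n [R0 p [Y0 [Y2 f d]]]]]]
  [R0 p [R0 p [R0 n [R0 p [Y0 [Y1 f d]]]]]]

2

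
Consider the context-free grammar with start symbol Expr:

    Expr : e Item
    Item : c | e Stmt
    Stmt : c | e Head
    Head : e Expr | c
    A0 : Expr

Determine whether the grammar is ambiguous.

Only Expr, Item, Stmt, Head are reachable from Expr; ignoring the rest: Restricted to the reachable nonterminals, every rule has the form A → t or A → t B, and no two rules for the same A share a first terminal. The grammar encodes a DFA — one run per string.

Unambiguous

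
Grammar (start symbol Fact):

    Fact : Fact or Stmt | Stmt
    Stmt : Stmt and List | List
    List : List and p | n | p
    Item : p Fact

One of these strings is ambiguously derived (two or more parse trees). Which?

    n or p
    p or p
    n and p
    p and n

n and p

n or p: 1 tree
p or p: 1 tree
n and p: 2 trees
p and n: 1 tree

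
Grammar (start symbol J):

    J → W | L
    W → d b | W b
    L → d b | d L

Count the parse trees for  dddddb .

Parse trees for dddddb:
  [J [L d [L d [L d [L d [L d b]]]]]]

1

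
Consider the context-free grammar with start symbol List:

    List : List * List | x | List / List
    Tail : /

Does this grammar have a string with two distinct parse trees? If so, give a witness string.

Ambiguous

Witness: x * x * x

Derivation 1: List ⇒ List * List ⇒ List * List * List ⇒ x * List * List ⇒ x * x * List ⇒ x * x * x
Derivation 2: List ⇒ List * List ⇒ x * List ⇒ x * List * List ⇒ x * x * List ⇒ x * x * x

Two distinct leftmost derivations for the same string.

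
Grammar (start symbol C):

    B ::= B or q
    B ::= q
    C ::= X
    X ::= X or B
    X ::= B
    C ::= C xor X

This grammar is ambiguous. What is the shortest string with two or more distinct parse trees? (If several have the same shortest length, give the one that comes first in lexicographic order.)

q or q

length 1: no string has ≥2 trees
length 3: q or q has 2 parse trees

Two derivations of q or q:
  C ⇒ X ⇒ X or B ⇒ B or B ⇒ q or B ⇒ q or q
  C ⇒ X ⇒ B ⇒ B or q ⇒ q or q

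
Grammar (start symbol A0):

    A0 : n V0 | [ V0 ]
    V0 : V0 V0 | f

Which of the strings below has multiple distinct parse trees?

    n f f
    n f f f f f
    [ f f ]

n f f f f f

n f f: 1 tree
n f f f f f: 14 trees
[ f f ]: 1 tree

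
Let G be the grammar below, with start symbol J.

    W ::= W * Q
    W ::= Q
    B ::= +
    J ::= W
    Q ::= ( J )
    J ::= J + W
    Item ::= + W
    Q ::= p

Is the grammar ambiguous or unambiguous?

Unambiguous

Only J, W, Q are reachable from J; ignoring the rest: J → J + W | W  ;  W → W * Q | Q  — a left-associative chain with Q at the bottom. Each string factors uniquely by precedence.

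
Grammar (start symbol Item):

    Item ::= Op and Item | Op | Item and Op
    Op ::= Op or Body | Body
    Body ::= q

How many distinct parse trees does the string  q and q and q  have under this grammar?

4

Parse trees for q and q and q:
  [Item [Op [Body q]] and [Item [Op [Body q]] and [Item [Op [Body q]]]]]
  [Item [Op [Body q]] and [Item [Item [Op [Body q]]] and [Op [Body q]]]]
  [Item [Item [Op [Body q]] and [Item [Op [Body q]]]] and [Op [Body q]]]
  [Item [Item [Item [Op [Body q]]] and [Op [Body q]]] and [Op [Body q]]]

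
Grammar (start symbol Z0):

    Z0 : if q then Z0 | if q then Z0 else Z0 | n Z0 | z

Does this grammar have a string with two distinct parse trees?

Witness: if q then if q then z else z

Derivation 1: Z0 ⇒ if q then Z0 ⇒ if q then if q then Z0 else Z0 ⇒ if q then if q then z else Z0 ⇒ if q then if q then z else z
Derivation 2: Z0 ⇒ if q then Z0 else Z0 ⇒ if q then if q then Z0 else Z0 ⇒ if q then if q then z else Z0 ⇒ if q then if q then z else z

Two distinct leftmost derivations for the same string.

Ambiguous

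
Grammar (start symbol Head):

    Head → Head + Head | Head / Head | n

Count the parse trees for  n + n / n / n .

5

Parse trees for n + n / n / n:
  [Head [Head n] + [Head [Head n] / [Head [Head n] / [Head n]]]]
  [Head [Head n] + [Head [Head [Head n] / [Head n]] / [Head n]]]
  [Head [Head [Head n] + [Head n]] / [Head [Head n] / [Head n]]]
  [Head [Head [Head n] + [Head [Head n] / [Head n]]] / [Head n]]
  [Head [Head [Head [Head n] + [Head n]] / [Head n]] / [Head n]]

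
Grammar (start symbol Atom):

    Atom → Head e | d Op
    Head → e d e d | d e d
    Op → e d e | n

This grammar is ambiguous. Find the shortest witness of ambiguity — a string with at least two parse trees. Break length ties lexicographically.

length 2: no string has ≥2 trees
length 4: d e d e has 2 parse trees

Two derivations of d e d e:
  Atom ⇒ Head e ⇒ d e d e
  Atom ⇒ d Op ⇒ d e d e

d e d e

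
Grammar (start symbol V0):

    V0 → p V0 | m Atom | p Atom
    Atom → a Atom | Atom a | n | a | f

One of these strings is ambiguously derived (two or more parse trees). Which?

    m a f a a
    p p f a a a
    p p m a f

m a f a a: 3 trees
p p f a a a: 1 tree
p p m a f: 1 tree

m a f a a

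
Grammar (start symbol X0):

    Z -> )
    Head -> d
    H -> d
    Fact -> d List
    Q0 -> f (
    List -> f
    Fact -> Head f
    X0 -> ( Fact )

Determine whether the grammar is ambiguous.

Witness: ( d f )

Derivation 1: X0 ⇒ ( Fact ) ⇒ ( d List ) ⇒ ( d f )
Derivation 2: X0 ⇒ ( Fact ) ⇒ ( Head f ) ⇒ ( d f )

Two distinct leftmost derivations for the same string.

Ambiguous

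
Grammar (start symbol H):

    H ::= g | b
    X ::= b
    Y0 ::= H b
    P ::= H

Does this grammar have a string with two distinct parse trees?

Unambiguous

Only H is reachable from H; ignoring the rest: Each reachable nonterminal has at most one production per leading terminal, and all productions are right-linear; the derivation is determined token-by-token.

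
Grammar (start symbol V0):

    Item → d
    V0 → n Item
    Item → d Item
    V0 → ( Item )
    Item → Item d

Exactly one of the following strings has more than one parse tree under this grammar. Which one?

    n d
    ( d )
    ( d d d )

n d: 1 tree
( d ): 1 tree
( d d d ): 4 trees

( d d d )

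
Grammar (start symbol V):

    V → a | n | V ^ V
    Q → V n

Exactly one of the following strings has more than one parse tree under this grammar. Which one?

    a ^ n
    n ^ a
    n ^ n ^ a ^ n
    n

n ^ n ^ a ^ n

a ^ n: 1 tree
n ^ a: 1 tree
n ^ n ^ a ^ n: 5 trees
n: 1 tree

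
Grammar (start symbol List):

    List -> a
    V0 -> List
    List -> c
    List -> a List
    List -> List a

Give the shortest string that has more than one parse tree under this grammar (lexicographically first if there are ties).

a a

length 1: no string has ≥2 trees
length 2: a a has 2 parse trees

Two derivations of a a:
  List ⇒ a List ⇒ a a
  List ⇒ List a ⇒ a a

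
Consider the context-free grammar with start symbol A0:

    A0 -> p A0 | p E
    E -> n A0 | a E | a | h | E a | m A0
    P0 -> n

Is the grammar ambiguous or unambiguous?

Ambiguous

Witness: p a a

Derivation 1: A0 ⇒ p E ⇒ p a E ⇒ p a a
Derivation 2: A0 ⇒ p E ⇒ p E a ⇒ p a a

Two distinct leftmost derivations for the same string.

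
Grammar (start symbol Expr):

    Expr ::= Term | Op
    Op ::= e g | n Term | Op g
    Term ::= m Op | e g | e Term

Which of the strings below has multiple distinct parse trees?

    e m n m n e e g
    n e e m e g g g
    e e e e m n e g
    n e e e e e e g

n e e m e g g g

e m n m n e e g: 1 tree
n e e m e g g g: 3 trees
e e e e m n e g: 1 tree
n e e e e e e g: 1 tree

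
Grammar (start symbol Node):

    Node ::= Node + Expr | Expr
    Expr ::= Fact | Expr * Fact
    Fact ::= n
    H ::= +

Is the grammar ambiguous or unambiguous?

Unambiguous

Only Node, Expr, Fact are reachable from Node; ignoring the rest: This is a standard precedence ladder (Node over Expr over Fact), with each level left-recursive on its own operator ('+' at Node, '*' at Expr). That structure is LR(1), hence unambiguous.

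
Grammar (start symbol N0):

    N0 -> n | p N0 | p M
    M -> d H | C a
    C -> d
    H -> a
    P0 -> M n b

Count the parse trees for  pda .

Parse trees for pda:
  [N0 p [M d [H a]]]
  [N0 p [M [C d] a]]

2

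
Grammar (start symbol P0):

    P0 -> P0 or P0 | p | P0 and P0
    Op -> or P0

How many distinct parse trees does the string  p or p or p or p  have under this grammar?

5

Parse trees for p or p or p or p:
  [P0 [P0 p] or [P0 [P0 p] or [P0 [P0 p] or [P0 p]]]]
  [P0 [P0 p] or [P0 [P0 [P0 p] or [P0 p]] or [P0 p]]]
  [P0 [P0 [P0 p] or [P0 p]] or [P0 [P0 p] or [P0 p]]]
  [P0 [P0 [P0 p] or [P0 [P0 p] or [P0 p]]] or [P0 p]]
  [P0 [P0 [P0 [P0 p] or [P0 p]] or [P0 p]] or [P0 p]]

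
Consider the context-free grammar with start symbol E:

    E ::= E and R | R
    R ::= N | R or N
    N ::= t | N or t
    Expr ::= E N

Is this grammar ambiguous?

Ambiguous

Witness: t or t

Derivation 1: E ⇒ R ⇒ N ⇒ N or t ⇒ t or t
Derivation 2: E ⇒ R ⇒ R or N ⇒ N or N ⇒ t or N ⇒ t or t

Two distinct leftmost derivations for the same string.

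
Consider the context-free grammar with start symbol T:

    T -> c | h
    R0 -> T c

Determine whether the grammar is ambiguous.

Unambiguous

Only T is reachable from T; ignoring the rest: The reachable rules are right-linear with at most one rule per (nonterminal, next-terminal) pair. Each input token forces the next rule, so parsing is deterministic.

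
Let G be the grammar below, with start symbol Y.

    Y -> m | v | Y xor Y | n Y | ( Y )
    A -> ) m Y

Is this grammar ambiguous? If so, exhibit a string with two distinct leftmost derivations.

Ambiguous

Witness: n m xor m

Derivation 1: Y ⇒ Y xor Y ⇒ n Y xor Y ⇒ n m xor Y ⇒ n m xor m
Derivation 2: Y ⇒ n Y ⇒ n Y xor Y ⇒ n m xor Y ⇒ n m xor m

Two distinct leftmost derivations for the same string.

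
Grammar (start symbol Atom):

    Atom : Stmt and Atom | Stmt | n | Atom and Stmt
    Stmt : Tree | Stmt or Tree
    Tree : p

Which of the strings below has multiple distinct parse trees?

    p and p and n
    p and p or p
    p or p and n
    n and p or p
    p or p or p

p and p and n: 1 tree
p and p or p: 2 trees
p or p and n: 1 tree
n and p or p: 1 tree
p or p or p: 1 tree

p and p or p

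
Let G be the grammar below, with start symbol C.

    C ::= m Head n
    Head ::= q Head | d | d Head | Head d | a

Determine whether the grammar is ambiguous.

Witness: m d d n

Derivation 1: C ⇒ m Head n ⇒ m d Head n ⇒ m d d n
Derivation 2: C ⇒ m Head n ⇒ m Head d n ⇒ m d d n

Two distinct leftmost derivations for the same string.

Ambiguous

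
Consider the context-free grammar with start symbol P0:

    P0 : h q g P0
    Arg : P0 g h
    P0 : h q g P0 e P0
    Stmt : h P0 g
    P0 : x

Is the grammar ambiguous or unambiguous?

Ambiguous

Witness: h q g h q g x e x

Derivation 1: P0 ⇒ h q g P0 ⇒ h q g h q g P0 e P0 ⇒ h q g h q g x e P0 ⇒ h q g h q g x e x
Derivation 2: P0 ⇒ h q g P0 e P0 ⇒ h q g h q g P0 e P0 ⇒ h q g h q g x e P0 ⇒ h q g h q g x e x

Two distinct leftmost derivations for the same string.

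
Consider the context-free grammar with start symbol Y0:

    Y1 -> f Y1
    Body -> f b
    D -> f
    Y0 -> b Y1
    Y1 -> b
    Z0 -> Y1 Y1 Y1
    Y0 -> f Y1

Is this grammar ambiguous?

Only Y0, Y1 are reachable from Y0; ignoring the rest: The reachable rules are right-linear with at most one rule per (nonterminal, next-terminal) pair. Each input token forces the next rule, so parsing is deterministic.

Unambiguous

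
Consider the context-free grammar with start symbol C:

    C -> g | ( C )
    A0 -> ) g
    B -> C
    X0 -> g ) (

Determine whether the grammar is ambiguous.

(A0, B, X0 are unreachable from C, so their rules don't affect L(C).) Each string is a nest of matched brackets around a single atom. An opening bracket forces the recursive rule; an atom forces the base rule.

Unambiguous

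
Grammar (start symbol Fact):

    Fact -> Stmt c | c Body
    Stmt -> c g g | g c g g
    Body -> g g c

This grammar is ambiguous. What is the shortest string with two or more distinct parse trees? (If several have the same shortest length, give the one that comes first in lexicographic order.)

c g g c

length 4: c g g c has 2 parse trees

Two derivations of c g g c:
  Fact ⇒ Stmt c ⇒ c g g c
  Fact ⇒ c Body ⇒ c g g c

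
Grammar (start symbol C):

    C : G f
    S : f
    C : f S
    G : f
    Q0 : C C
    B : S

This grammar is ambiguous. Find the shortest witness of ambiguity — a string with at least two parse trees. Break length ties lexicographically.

f f

length 2: f f has 2 parse trees

Two derivations of f f:
  C ⇒ G f ⇒ f f
  C ⇒ f S ⇒ f f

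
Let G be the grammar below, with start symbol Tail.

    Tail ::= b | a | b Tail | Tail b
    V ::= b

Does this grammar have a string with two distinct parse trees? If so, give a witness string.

Ambiguous

Witness: b b

Derivation 1: Tail ⇒ b Tail ⇒ b b
Derivation 2: Tail ⇒ Tail b ⇒ b b

Two distinct leftmost derivations for the same string.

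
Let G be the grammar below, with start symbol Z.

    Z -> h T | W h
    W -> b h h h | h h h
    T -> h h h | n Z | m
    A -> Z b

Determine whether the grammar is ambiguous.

Ambiguous

Witness: h h h h

Derivation 1: Z ⇒ h T ⇒ h h h h
Derivation 2: Z ⇒ W h ⇒ h h h h

Two distinct leftmost derivations for the same string.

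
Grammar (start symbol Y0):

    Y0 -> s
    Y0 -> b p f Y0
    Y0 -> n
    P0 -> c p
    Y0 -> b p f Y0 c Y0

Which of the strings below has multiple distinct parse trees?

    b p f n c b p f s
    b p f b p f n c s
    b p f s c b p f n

b p f n c b p f s: 1 tree
b p f b p f n c s: 2 trees
b p f s c b p f n: 1 tree

b p f b p f n c s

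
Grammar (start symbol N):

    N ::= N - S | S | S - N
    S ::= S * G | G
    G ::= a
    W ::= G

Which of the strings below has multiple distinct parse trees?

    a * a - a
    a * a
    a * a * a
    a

a * a - a: 2 trees
a * a: 1 tree
a * a * a: 1 tree
a: 1 tree

a * a - a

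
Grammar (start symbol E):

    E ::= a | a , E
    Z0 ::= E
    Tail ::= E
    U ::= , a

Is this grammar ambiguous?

(Z0, Tail, U are unreachable from E, so their rules don't affect L(E).) The reachable grammar is A → atom sep A | atom. Each atom is followed by either the separator (recurse) or end-of-string (stop) — no choice point.

Unambiguous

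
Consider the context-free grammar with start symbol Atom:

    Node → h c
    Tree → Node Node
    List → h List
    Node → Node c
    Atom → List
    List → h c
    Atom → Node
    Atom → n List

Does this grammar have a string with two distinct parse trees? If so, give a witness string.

Witness: h c

Derivation 1: Atom ⇒ List ⇒ h c
Derivation 2: Atom ⇒ Node ⇒ h c

Two distinct leftmost derivations for the same string.

Ambiguous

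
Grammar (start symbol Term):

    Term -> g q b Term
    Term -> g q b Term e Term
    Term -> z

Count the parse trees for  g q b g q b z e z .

Parse trees for g q b g q b z e z:
  [Term g q b [Term g q b [Term z] e [Term z]]]
  [Term g q b [Term g q b [Term z]] e [Term z]]

2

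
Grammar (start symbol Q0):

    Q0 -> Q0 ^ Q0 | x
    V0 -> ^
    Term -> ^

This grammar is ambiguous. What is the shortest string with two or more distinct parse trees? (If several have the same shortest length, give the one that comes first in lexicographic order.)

x ^ x ^ x

length 1: no string has ≥2 trees
length 3: no string has ≥2 trees
length 5: x ^ x ^ x has 2 parse trees

Two derivations of x ^ x ^ x:
  Q0 ⇒ Q0 ^ Q0 ⇒ Q0 ^ Q0 ^ Q0 ⇒ x ^ Q0 ^ Q0 ⇒ x ^ x ^ Q0 ⇒ x ^ x ^ x
  Q0 ⇒ Q0 ^ Q0 ⇒ x ^ Q0 ⇒ x ^ Q0 ^ Q0 ⇒ x ^ x ^ Q0 ⇒ x ^ x ^ x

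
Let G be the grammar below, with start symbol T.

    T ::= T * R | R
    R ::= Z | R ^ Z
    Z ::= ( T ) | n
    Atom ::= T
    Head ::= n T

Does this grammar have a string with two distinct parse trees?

(Atom, Head are unreachable from T, so their rules don't affect L(T).) This is a standard precedence ladder (T over R over Z), with each level left-recursive on its own operator ('*' at T, '^' at R). That structure is LR(1), hence unambiguous.

Unambiguous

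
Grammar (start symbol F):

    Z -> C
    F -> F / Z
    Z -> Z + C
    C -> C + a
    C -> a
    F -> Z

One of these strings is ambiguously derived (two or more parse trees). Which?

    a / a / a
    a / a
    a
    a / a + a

a / a / a: 1 tree
a / a: 1 tree
a: 1 tree
a / a + a: 2 trees

a / a + a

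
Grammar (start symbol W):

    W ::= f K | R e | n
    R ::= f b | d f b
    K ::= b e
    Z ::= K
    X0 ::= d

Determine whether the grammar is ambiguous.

Ambiguous

Witness: f b e

Derivation 1: W ⇒ f K ⇒ f b e
Derivation 2: W ⇒ R e ⇒ f b e

Two distinct leftmost derivations for the same string.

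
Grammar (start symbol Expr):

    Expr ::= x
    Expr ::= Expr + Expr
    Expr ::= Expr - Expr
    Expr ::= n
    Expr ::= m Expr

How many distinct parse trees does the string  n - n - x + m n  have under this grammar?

5

Parse trees for n - n - x + m n:
  [Expr [Expr [Expr n] - [Expr [Expr n] - [Expr x]]] + [Expr m [Expr n]]]
  [Expr [Expr [Expr [Expr n] - [Expr n]] - [Expr x]] + [Expr m [Expr n]]]
  [Expr [Expr n] - [Expr [Expr [Expr n] - [Expr x]] + [Expr m [Expr n]]]]
  [Expr [Expr n] - [Expr [Expr n] - [Expr [Expr x] + [Expr m [Expr n]]]]]
  [Expr [Expr [Expr n] - [Expr n]] - [Expr [Expr x] + [Expr m [Expr n]]]]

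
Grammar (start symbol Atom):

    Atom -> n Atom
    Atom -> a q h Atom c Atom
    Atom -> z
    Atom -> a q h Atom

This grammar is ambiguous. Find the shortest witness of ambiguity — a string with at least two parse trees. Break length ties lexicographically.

length 1: no string has ≥2 trees
length 2: no string has ≥2 trees
length 3: no string has ≥2 trees
length 4: no string has ≥2 trees
length 5: no string has ≥2 trees
length 6: no string has ≥2 trees
length 7: no string has ≥2 trees
length 8: no string has ≥2 trees
length 9: a q h a q h z c z has 2 parse trees

Two derivations of a q h a q h z c z:
  Atom ⇒ a q h Atom c Atom ⇒ a q h a q h Atom c Atom ⇒ a q h a q h z c Atom ⇒ a q h a q h z c z
  Atom ⇒ a q h Atom ⇒ a q h a q h Atom c Atom ⇒ a q h a q h z c Atom ⇒ a q h a q h z c z

a q h a q h z c z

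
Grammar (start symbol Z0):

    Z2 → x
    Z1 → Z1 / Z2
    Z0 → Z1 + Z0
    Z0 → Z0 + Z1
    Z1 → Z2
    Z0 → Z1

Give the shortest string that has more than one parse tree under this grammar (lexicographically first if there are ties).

x + x

length 1: no string has ≥2 trees
length 3: x + x has 2 parse trees

Two derivations of x + x:
  Z0 ⇒ Z1 + Z0 ⇒ Z2 + Z0 ⇒ x + Z0 ⇒ x + Z1 ⇒ x + Z2 ⇒ x + x
  Z0 ⇒ Z0 + Z1 ⇒ Z1 + Z1 ⇒ Z2 + Z1 ⇒ x + Z1 ⇒ x + Z2 ⇒ x + x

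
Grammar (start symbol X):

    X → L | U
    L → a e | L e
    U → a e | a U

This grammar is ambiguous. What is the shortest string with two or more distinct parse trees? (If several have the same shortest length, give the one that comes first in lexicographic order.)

a e

length 2: a e has 2 parse trees

Two derivations of a e:
  X ⇒ L ⇒ a e
  X ⇒ U ⇒ a e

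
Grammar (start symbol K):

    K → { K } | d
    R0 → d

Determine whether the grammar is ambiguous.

Unambiguous

Only K is reachable from K; ignoring the rest: Each string is a nest of matched brackets around a single atom. An opening bracket forces the recursive rule; an atom forces the base rule.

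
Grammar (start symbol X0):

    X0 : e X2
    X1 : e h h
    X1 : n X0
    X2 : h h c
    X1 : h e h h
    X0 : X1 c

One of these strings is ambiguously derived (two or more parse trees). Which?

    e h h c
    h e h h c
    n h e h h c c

e h h c

e h h c: 2 trees
h e h h c: 1 tree
n h e h h c c: 1 tree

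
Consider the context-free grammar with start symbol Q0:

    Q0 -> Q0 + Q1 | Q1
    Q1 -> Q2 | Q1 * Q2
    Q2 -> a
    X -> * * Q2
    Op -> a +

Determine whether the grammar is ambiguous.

Unambiguous

Only Q0, Q1, Q2 are reachable from Q0; ignoring the rest: Q0 → Q0 + Q1 | Q1  ;  Q1 → Q1 * Q2 | Q2  — a left-associative chain with Q2 at the bottom. Each string factors uniquely by precedence.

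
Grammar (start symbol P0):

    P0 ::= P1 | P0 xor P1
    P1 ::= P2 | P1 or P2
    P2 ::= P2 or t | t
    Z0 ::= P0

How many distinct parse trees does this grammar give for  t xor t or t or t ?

Parse trees for t xor t or t or t:
  [P0 [P0 [P1 [P2 t]]] xor [P1 [P2 [P2 [P2 t] or t] or t]]]
  [P0 [P0 [P1 [P2 t]]] xor [P1 [P1 [P2 t]] or [P2 [P2 t] or t]]]
  [P0 [P0 [P1 [P2 t]]] xor [P1 [P1 [P2 [P2 t] or t]] or [P2 t]]]
  [P0 [P0 [P1 [P2 t]]] xor [P1 [P1 [P1 [P2 t]] or [P2 t]] or [P2 t]]]

4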